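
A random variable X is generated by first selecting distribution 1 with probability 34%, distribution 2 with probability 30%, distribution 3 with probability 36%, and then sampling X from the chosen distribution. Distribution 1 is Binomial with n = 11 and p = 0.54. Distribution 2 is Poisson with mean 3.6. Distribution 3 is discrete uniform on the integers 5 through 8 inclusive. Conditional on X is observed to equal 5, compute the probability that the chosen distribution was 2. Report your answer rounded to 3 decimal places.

0.207

Likelihoods P(X=5 | ·): 1: 0.200982; 2: 0.13768; 3: 0.25.
Posterior ∝ prior × likelihood. Numerator for 2: 0.3·0.13768 = 0.041304.
Normalizing constant: 0.34·0.200982 + 0.3·0.13768 + 0.36·0.25 = 0.199638.
P(2 | observation) = 0.041304 / 0.199638 = 0.206895.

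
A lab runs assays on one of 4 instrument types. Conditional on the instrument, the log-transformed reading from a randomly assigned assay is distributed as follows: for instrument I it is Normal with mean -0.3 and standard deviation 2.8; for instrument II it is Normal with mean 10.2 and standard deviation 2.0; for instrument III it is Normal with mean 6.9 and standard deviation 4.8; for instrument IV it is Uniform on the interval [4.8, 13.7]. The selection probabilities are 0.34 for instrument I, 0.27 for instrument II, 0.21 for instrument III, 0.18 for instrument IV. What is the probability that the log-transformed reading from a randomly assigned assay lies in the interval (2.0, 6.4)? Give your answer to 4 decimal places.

Conditional on each instrument, P(2.0 < X < 6.4): I: 0.197342; II: 0.0286959; III: 0.304852; IV: 0.179775.
By total probability, P(2.0 < X < 6.4) = 0.34·0.197342 + 0.27·0.0286959 + 0.21·0.304852 + 0.18·0.179775 = 0.171223.

0.1712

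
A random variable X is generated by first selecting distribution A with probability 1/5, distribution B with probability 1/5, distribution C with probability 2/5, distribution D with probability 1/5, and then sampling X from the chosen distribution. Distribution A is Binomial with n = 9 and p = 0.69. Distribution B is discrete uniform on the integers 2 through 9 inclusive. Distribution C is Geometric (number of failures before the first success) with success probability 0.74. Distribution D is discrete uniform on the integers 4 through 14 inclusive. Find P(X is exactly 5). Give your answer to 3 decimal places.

Conditional on each component, P(X = 5): A: 0.181996; B: 0.125; C: 0.000879222; D: 0.0909091.
By total probability, P(X = 5) = 0.2·0.181996 + 0.2·0.125 + 0.4·0.000879222 + 0.2·0.0909091 = 0.0799328.

0.080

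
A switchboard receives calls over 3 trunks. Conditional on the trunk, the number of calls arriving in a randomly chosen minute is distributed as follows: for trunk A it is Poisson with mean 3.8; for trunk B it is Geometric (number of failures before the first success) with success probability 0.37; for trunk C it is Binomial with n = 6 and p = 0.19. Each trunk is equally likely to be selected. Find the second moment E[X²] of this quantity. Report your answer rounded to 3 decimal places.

For each component E[X²] = Var + (mean)², giving A: 18.24; B: 7.5011; C: 2.223.
Overall E[X²] = 0.333333·18.24 + 0.333333·7.5011 + 0.333333·2.223 = 9.32137.

9.321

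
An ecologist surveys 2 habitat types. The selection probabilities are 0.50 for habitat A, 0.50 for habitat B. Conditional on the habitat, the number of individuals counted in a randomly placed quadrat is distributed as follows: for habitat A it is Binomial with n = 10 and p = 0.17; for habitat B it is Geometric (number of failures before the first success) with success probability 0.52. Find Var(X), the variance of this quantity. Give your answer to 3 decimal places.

Per component, A: μ=1.7, E[X²]=4.301; B: μ=0.923077, E[X²]=2.62722.
E[X] = 0.5·1.7 + 0.5·0.923077 = 1.31154.
E[X²] = 0.5·4.301 + 0.5·2.62722 = 3.46411.
Var(X) = E[X²] − (E[X])² = 3.46411 − 1.72013 = 1.74398.

1.744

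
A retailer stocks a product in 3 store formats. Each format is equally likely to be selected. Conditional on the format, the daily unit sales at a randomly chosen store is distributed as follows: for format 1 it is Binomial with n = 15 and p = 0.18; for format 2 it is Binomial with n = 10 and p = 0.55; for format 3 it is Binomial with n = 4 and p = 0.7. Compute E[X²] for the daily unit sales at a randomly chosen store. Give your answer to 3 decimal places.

16.970

For each component E[X²] = Var + (mean)², giving 1: 9.504; 2: 32.725; 3: 8.68.
Overall E[X²] = 0.333333·9.504 + 0.333333·32.725 + 0.333333·8.68 = 16.9697.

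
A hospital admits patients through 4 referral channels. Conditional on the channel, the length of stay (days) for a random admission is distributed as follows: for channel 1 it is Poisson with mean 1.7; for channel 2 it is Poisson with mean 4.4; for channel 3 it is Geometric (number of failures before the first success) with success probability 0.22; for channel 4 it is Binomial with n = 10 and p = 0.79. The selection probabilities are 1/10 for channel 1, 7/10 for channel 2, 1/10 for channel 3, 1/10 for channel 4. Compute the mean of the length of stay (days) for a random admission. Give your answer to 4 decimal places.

Component means — 1: 1.7; 2: 4.4; 3: 3.54545; 4: 7.9.
E[X] = 0.1·1.7 + 0.7·4.4 + 0.1·3.54545 + 0.1·7.9 = 4.39455.

4.3945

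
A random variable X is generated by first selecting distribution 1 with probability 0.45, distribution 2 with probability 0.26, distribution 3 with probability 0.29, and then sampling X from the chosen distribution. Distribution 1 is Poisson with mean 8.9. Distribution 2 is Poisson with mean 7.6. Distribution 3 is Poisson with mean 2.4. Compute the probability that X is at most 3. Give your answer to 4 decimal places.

0.2505

Conditional on each component, P(X ≤ 3): 1: 0.0227769; 2: 0.0553713; 3: 0.778723.
By total probability, P(X ≤ 3) = 0.45·0.0227769 + 0.26·0.0553713 + 0.29·0.778723 = 0.250476.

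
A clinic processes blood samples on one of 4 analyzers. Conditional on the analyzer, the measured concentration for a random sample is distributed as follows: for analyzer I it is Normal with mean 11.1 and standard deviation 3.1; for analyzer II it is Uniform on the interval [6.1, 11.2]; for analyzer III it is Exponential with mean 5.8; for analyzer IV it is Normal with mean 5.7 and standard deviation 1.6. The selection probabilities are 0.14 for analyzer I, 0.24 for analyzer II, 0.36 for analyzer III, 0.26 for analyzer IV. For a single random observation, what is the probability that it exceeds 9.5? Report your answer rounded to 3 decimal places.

0.250

Conditional on each analyzer, P(X > 9.5): I: 0.697118; II: 0.333333; III: 0.194382; IV: 0.00877448.
By total probability, P(X > 9.5) = 0.14·0.697118 + 0.24·0.333333 + 0.36·0.194382 + 0.26·0.00877448 = 0.249855.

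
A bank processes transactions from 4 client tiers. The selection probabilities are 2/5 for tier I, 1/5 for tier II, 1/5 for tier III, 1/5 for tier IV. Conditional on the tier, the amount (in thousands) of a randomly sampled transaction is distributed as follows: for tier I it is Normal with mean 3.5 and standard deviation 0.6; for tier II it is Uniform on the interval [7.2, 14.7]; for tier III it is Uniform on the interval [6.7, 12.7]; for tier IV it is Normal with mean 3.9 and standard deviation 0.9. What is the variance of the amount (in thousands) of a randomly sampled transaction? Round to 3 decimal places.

Per component, I: μ=3.5, E[X²]=12.61; II: μ=10.95, E[X²]=124.59; III: μ=9.7, E[X²]=97.09; IV: μ=3.9, E[X²]=16.02.
E[X] = 0.4·3.5 + 0.2·10.95 + 0.2·9.7 + 0.2·3.9 = 6.31.
E[X²] = 0.4·12.61 + 0.2·124.59 + 0.2·97.09 + 0.2·16.02 = 52.584.
Var(X) = E[X²] − (E[X])² = 52.584 − 39.8161 = 12.7679.

12.768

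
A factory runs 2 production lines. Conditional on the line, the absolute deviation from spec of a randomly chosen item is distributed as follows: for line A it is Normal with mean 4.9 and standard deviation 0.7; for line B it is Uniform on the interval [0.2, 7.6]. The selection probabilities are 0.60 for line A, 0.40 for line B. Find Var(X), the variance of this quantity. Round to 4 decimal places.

Per component, A: μ=4.9, E[X²]=24.5; B: μ=3.9, E[X²]=19.7733.
E[X] = 0.6·4.9 + 0.4·3.9 = 4.5.
E[X²] = 0.6·24.5 + 0.4·19.7733 = 22.6093.
Var(X) = E[X²] − (E[X])² = 22.6093 − 20.25 = 2.35933.

2.3593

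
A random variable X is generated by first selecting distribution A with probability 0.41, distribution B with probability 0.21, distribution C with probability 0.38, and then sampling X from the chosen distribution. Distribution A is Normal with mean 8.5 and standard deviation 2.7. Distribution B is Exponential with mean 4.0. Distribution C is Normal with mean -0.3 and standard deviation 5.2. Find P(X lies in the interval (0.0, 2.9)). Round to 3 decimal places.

0.195

Conditional on each component, P(0.0 < X < 2.9): A: 0.0182147; B: 0.515675; C: 0.207846.
By total probability, P(0.0 < X < 2.9) = 0.41·0.0182147 + 0.21·0.515675 + 0.38·0.207846 = 0.194742.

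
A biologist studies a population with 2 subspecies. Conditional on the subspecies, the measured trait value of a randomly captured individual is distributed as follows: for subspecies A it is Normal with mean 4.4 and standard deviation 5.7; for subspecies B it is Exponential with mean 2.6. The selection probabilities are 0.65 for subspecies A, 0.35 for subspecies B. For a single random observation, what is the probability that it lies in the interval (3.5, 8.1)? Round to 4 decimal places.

Conditional on each subspecies, P(3.5 < X < 8.1): A: 0.304601; B: 0.215878.
By total probability, P(3.5 < X < 8.1) = 0.65·0.304601 + 0.35·0.215878 = 0.273548.

0.2735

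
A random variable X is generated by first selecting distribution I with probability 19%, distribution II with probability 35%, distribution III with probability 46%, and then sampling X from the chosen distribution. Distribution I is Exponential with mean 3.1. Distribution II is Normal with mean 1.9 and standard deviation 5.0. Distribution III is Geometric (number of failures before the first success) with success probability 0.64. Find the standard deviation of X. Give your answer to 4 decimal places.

3.4535

Per component, I: μ=3.1, E[X²]=19.22; II: μ=1.9, E[X²]=28.61; III: μ=0.5625, E[X²]=1.19531.
E[X] = 0.19·3.1 + 0.35·1.9 + 0.46·0.5625 = 1.51275.
E[X²] = 0.19·19.22 + 0.35·28.61 + 0.46·1.19531 = 14.2151.
Var(X) = E[X²] − (E[X])² = 14.2151 − 2.28841 = 11.9267.
SD(X) = √11.9267 = 3.45351.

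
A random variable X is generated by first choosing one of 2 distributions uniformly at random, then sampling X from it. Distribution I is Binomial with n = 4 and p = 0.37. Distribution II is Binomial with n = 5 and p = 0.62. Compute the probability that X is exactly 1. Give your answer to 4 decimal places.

Conditional on each component, P(X = 1): I: 0.37007; II: 0.0646392.
By total probability, P(X = 1) = 0.5·0.37007 + 0.5·0.0646392 = 0.217354.

0.2174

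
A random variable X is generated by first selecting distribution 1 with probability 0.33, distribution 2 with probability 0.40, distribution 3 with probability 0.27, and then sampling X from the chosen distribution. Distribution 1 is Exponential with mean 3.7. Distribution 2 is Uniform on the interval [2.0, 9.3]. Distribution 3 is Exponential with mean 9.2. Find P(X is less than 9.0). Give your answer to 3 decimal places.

0.853

Conditional on each component, P(X < 9.0): 1: 0.912177; 2: 0.958904; 3: 0.624036.
By total probability, P(X < 9.0) = 0.33·0.912177 + 0.4·0.958904 + 0.27·0.624036 = 0.85307.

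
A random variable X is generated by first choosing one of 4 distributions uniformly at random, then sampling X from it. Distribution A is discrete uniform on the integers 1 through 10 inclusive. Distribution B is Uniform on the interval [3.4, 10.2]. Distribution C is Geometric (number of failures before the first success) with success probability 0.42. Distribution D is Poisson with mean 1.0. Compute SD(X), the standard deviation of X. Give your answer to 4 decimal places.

3.2367

Per component, A: μ=5.5, E[X²]=38.5; B: μ=6.8, E[X²]=50.0933; C: μ=1.38095, E[X²]=5.19501; D: μ=1, E[X²]=2.
E[X] = 0.25·5.5 + 0.25·6.8 + 0.25·1.38095 + 0.25·1 = 3.67024.
E[X²] = 0.25·38.5 + 0.25·50.0933 + 0.25·5.19501 + 0.25·2 = 23.9471.
Var(X) = E[X²] − (E[X])² = 23.9471 − 13.4706 = 10.4764.
SD(X) = √10.4764 = 3.23673.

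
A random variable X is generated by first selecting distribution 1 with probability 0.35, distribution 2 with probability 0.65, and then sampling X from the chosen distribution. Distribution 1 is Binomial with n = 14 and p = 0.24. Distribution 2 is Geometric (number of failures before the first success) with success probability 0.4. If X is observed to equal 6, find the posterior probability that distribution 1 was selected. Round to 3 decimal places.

Likelihoods P(X=6 | ·): 1: 0.0638751; 2: 0.0186624.
Posterior ∝ prior × likelihood. Numerator for 1: 0.35·0.0638751 = 0.0223563.
Normalizing constant: 0.35·0.0638751 + 0.65·0.0186624 = 0.0344868.
P(1 | observation) = 0.0223563 / 0.0344868 = 0.648255.

0.648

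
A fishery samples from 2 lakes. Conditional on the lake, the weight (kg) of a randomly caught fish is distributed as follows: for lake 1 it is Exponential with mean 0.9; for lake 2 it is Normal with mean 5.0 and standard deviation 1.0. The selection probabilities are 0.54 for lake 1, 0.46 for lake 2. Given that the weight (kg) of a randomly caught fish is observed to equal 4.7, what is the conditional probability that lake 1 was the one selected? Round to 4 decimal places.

0.0181

Likelihoods f(4.7 | ·): 1: 0.00599481; 2: 0.381388.
Posterior ∝ prior × likelihood. Numerator for 1: 0.54·0.00599481 = 0.0032372.
Normalizing constant: 0.54·0.00599481 + 0.46·0.381388 = 0.178676.
P(1 | observation) = 0.0032372 / 0.178676 = 0.0181177.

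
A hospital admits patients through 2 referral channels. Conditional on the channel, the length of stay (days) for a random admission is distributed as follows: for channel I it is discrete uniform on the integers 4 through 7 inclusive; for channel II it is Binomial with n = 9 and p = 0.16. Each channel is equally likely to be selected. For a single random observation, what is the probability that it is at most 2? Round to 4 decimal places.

Conditional on each channel, P(X ≤ 2): I: 0; II: 0.837112.
By total probability, P(X ≤ 2) = 0.5·0 + 0.5·0.837112 = 0.418556.

0.4186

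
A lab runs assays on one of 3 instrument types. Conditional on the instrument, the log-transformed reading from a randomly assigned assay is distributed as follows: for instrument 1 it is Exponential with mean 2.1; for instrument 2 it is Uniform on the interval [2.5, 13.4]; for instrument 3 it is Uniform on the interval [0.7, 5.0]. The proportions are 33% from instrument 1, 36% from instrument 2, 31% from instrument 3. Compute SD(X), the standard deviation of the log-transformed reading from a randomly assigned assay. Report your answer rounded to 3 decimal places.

Per component, 1: μ=2.1, E[X²]=8.82; 2: μ=7.95, E[X²]=73.1033; 3: μ=2.85, E[X²]=9.66333.
E[X] = 0.33·2.1 + 0.36·7.95 + 0.31·2.85 = 4.4385.
E[X²] = 0.33·8.82 + 0.36·73.1033 + 0.31·9.66333 = 32.2234.
Var(X) = E[X²] − (E[X])² = 32.2234 − 19.7003 = 12.5232.
SD(X) = √12.5232 = 3.53881.

3.539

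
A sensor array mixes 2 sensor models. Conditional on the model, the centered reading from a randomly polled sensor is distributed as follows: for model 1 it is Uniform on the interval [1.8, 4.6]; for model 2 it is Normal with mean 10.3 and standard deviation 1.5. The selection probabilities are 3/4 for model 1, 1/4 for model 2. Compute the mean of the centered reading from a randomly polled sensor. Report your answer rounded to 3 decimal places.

Component means — 1: 3.2; 2: 10.3.
E[X] = 0.75·3.2 + 0.25·10.3 = 4.975.

4.975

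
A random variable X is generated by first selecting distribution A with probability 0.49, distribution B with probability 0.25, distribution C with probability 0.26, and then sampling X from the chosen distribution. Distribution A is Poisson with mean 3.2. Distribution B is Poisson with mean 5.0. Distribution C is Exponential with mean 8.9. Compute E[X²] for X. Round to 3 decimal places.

For each component E[X²] = Var + (mean)², giving A: 13.44; B: 30; C: 158.42.
Overall E[X²] = 0.49·13.44 + 0.25·30 + 0.26·158.42 = 55.2748.

55.275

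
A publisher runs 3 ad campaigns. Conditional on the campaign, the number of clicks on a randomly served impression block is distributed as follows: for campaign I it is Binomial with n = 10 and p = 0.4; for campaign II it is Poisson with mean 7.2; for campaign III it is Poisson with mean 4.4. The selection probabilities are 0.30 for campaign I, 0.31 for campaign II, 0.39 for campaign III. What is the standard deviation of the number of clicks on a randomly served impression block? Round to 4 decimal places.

2.5665

Per component, I: μ=4, E[X²]=18.4; II: μ=7.2, E[X²]=59.04; III: μ=4.4, E[X²]=23.76.
E[X] = 0.3·4 + 0.31·7.2 + 0.39·4.4 = 5.148.
E[X²] = 0.3·18.4 + 0.31·59.04 + 0.39·23.76 = 33.0888.
Var(X) = E[X²] − (E[X])² = 33.0888 − 26.5019 = 6.5869.
SD(X) = √6.5869 = 2.56649.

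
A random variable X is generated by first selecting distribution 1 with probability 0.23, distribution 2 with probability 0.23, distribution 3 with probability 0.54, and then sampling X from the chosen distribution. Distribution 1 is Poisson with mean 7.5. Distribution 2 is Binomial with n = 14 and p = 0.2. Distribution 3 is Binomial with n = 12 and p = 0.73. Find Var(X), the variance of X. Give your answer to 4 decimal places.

9.2949

Per component, 1: μ=7.5, E[X²]=63.75; 2: μ=2.8, E[X²]=10.08; 3: μ=8.76, E[X²]=79.1028.
E[X] = 0.23·7.5 + 0.23·2.8 + 0.54·8.76 = 7.0994.
E[X²] = 0.23·63.75 + 0.23·10.08 + 0.54·79.1028 = 59.6964.
Var(X) = E[X²] − (E[X])² = 59.6964 − 50.4015 = 9.29493.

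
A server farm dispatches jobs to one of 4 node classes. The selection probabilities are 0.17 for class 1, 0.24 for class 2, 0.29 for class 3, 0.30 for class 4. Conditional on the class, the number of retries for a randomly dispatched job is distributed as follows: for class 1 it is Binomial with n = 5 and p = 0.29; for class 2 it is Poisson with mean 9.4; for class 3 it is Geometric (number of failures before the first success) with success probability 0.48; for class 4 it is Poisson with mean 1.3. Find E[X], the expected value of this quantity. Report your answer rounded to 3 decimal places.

Component means — 1: 1.45; 2: 9.4; 3: 1.08333; 4: 1.3.
E[X] = 0.17·1.45 + 0.24·9.4 + 0.29·1.08333 + 0.3·1.3 = 3.20667.

3.207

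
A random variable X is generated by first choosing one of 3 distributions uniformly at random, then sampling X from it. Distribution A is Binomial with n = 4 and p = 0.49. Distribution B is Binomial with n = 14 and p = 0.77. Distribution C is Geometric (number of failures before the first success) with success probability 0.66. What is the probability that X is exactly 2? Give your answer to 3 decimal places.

0.150

Conditional on each component, P(X = 2): A: 0.3747; B: 1.18238e-06; C: 0.076296.
By total probability, P(X = 2) = 0.333333·0.3747 + 0.333333·1.18238e-06 + 0.333333·0.076296 = 0.150332.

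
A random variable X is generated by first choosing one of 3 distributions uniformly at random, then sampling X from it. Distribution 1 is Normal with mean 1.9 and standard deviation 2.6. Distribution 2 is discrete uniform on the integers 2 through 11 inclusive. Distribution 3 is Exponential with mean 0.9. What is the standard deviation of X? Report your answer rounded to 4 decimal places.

Per component, 1: μ=1.9, E[X²]=10.37; 2: μ=6.5, E[X²]=50.5; 3: μ=0.9, E[X²]=1.62.
E[X] = 0.333333·1.9 + 0.333333·6.5 + 0.333333·0.9 = 3.1.
E[X²] = 0.333333·10.37 + 0.333333·50.5 + 0.333333·1.62 = 20.83.
Var(X) = E[X²] − (E[X])² = 20.83 − 9.61 = 11.22.
SD(X) = √11.22 = 3.34963.

3.3496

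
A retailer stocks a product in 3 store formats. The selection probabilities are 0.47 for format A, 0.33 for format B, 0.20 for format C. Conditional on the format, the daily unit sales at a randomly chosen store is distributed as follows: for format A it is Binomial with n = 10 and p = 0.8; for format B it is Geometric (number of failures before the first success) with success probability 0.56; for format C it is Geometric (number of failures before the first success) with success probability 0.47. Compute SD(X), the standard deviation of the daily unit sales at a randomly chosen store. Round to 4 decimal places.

Per component, A: μ=8, E[X²]=65.6; B: μ=0.785714, E[X²]=2.02041; C: μ=1.12766, E[X²]=3.67089.
E[X] = 0.47·8 + 0.33·0.785714 + 0.2·1.12766 = 4.24482.
E[X²] = 0.47·65.6 + 0.33·2.02041 + 0.2·3.67089 = 32.2329.
Var(X) = E[X²] − (E[X])² = 32.2329 − 18.0185 = 14.2144.
SD(X) = √14.2144 = 3.7702.

3.7702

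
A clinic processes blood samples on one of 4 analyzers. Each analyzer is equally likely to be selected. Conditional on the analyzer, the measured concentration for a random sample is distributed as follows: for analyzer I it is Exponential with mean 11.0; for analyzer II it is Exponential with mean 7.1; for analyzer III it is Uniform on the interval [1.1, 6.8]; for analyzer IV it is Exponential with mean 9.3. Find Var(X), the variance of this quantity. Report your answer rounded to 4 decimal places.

72.1011

Per component, I: μ=11, E[X²]=242; II: μ=7.1, E[X²]=100.82; III: μ=3.95, E[X²]=18.31; IV: μ=9.3, E[X²]=172.98.
E[X] = 0.25·11 + 0.25·7.1 + 0.25·3.95 + 0.25·9.3 = 7.8375.
E[X²] = 0.25·242 + 0.25·100.82 + 0.25·18.31 + 0.25·172.98 = 133.528.
Var(X) = E[X²] − (E[X])² = 133.528 − 61.4264 = 72.1011.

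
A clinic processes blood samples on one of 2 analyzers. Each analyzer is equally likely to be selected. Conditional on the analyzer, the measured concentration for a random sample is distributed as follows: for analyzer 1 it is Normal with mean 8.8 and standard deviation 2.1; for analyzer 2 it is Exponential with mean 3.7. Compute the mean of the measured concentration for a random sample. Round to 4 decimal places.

Component means — 1: 8.8; 2: 3.7.
E[X] = 0.5·8.8 + 0.5·3.7 = 6.25.

6.2500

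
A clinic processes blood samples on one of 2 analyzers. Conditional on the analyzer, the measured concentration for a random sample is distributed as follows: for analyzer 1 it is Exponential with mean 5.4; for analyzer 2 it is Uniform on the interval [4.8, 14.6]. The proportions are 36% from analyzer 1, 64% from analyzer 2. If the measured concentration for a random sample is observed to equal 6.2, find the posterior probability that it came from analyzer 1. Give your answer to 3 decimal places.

0.245

Likelihoods f(6.2 | ·): 1: 0.0587451; 2: 0.102041.
Posterior ∝ prior × likelihood. Numerator for 1: 0.36·0.0587451 = 0.0211482.
Normalizing constant: 0.36·0.0587451 + 0.64·0.102041 = 0.0864544.
P(1 | observation) = 0.0211482 / 0.0864544 = 0.244617.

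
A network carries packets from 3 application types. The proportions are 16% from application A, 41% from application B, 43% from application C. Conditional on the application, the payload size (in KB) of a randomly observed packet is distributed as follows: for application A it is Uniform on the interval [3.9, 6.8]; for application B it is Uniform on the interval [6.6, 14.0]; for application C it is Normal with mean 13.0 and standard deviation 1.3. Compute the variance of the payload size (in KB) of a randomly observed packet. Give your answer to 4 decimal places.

Per component, A: μ=5.35, E[X²]=29.3233; B: μ=10.3, E[X²]=110.653; C: μ=13, E[X²]=170.69.
E[X] = 0.16·5.35 + 0.41·10.3 + 0.43·13 = 10.669.
E[X²] = 0.16·29.3233 + 0.41·110.653 + 0.43·170.69 = 123.456.
Var(X) = E[X²] − (E[X])² = 123.456 − 113.828 = 9.62874.

9.6287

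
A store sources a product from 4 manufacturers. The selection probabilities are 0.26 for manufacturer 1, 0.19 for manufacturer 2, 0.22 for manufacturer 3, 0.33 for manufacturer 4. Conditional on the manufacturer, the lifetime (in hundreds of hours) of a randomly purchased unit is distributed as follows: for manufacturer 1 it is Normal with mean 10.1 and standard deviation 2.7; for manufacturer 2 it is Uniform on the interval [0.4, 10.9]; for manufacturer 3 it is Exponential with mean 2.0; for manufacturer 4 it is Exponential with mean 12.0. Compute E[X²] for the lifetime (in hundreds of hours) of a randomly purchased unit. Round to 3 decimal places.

For each component E[X²] = Var + (mean)², giving 1: 109.3; 2: 41.11; 3: 8; 4: 288.
Overall E[X²] = 0.26·109.3 + 0.19·41.11 + 0.22·8 + 0.33·288 = 133.029.

133.029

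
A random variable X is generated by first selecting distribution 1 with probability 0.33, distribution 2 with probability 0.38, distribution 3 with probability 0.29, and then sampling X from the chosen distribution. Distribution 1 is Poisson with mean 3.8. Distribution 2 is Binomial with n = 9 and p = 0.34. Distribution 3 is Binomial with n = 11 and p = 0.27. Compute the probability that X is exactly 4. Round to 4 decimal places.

Conditional on each component, P(X = 4): 1: 0.194359; 2: 0.210866; 3: 0.193744.
By total probability, P(X = 4) = 0.33·0.194359 + 0.38·0.210866 + 0.29·0.193744 = 0.200453.

0.2005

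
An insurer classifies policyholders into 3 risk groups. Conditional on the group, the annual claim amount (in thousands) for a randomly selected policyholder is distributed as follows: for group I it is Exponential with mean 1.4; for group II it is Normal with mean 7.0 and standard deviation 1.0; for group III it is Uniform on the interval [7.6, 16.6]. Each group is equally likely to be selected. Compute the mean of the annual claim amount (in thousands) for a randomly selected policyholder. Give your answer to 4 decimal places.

Component means — I: 1.4; II: 7; III: 12.1.
E[X] = 0.333333·1.4 + 0.333333·7 + 0.333333·12.1 = 6.83333.

6.8333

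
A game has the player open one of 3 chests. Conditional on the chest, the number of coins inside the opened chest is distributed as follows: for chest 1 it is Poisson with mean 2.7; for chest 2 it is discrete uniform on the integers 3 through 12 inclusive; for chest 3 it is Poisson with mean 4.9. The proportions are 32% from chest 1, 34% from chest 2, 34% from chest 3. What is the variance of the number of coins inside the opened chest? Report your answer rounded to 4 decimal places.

9.1498

Per component, 1: μ=2.7, E[X²]=9.99; 2: μ=7.5, E[X²]=64.5; 3: μ=4.9, E[X²]=28.91.
E[X] = 0.32·2.7 + 0.34·7.5 + 0.34·4.9 = 5.08.
E[X²] = 0.32·9.99 + 0.34·64.5 + 0.34·28.91 = 34.9562.
Var(X) = E[X²] − (E[X])² = 34.9562 − 25.8064 = 9.1498.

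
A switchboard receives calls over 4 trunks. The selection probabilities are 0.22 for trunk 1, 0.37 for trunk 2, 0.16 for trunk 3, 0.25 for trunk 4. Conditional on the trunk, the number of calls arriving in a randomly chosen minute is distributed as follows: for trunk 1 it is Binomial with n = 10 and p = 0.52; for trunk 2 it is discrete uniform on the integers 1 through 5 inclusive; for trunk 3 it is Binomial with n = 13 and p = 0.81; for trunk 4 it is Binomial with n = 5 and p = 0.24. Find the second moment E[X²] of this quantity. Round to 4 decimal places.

For each component E[X²] = Var + (mean)², giving 1: 29.536; 2: 11; 3: 112.882; 4: 2.352.
Overall E[X²] = 0.22·29.536 + 0.37·11 + 0.16·112.882 + 0.25·2.352 = 29.217.

29.2170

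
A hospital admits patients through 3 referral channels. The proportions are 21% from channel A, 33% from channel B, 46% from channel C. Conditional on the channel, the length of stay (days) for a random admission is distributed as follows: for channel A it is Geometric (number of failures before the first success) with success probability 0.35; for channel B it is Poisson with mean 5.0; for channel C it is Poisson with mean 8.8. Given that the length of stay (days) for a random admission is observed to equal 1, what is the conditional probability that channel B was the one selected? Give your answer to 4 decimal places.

0.1868

Likelihoods P(X=1 | ·): A: 0.2275; B: 0.0336897; C: 0.00132645.
Posterior ∝ prior × likelihood. Numerator for B: 0.33·0.0336897 = 0.0111176.
Normalizing constant: 0.21·0.2275 + 0.33·0.0336897 + 0.46·0.00132645 = 0.0595028.
P(B | observation) = 0.0111176 / 0.0595028 = 0.186842.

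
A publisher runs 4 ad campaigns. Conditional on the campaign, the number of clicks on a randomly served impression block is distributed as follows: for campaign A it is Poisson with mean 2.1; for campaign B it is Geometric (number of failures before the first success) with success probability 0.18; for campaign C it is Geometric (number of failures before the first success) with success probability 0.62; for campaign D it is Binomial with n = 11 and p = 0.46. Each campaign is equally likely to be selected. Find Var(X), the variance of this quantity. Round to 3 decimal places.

11.069

Per component, A: μ=2.1, E[X²]=6.51; B: μ=4.55556, E[X²]=46.0617; C: μ=0.612903, E[X²]=1.3642; D: μ=5.06, E[X²]=28.336.
E[X] = 0.25·2.1 + 0.25·4.55556 + 0.25·0.612903 + 0.25·5.06 = 3.08211.
E[X²] = 0.25·6.51 + 0.25·46.0617 + 0.25·1.3642 + 0.25·28.336 = 20.568.
Var(X) = E[X²] − (E[X])² = 20.568 − 9.49943 = 11.0686.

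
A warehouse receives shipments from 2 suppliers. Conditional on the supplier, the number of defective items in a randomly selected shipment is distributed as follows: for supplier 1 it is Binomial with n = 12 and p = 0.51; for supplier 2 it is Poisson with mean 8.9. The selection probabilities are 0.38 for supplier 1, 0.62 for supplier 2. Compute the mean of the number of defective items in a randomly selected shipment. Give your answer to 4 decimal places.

Component means — 1: 6.12; 2: 8.9.
E[X] = 0.38·6.12 + 0.62·8.9 = 7.8436.

7.8436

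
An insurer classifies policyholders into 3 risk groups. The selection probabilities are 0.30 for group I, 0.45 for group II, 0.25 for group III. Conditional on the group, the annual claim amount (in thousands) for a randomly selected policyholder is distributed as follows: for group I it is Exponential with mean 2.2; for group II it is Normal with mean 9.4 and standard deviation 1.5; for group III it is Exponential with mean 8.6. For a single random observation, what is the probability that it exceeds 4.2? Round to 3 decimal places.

Conditional on each group, P(X > 4.2): I: 0.148215; II: 0.999737; III: 0.613625.
By total probability, P(X > 4.2) = 0.3·0.148215 + 0.45·0.999737 + 0.25·0.613625 = 0.647752.

0.648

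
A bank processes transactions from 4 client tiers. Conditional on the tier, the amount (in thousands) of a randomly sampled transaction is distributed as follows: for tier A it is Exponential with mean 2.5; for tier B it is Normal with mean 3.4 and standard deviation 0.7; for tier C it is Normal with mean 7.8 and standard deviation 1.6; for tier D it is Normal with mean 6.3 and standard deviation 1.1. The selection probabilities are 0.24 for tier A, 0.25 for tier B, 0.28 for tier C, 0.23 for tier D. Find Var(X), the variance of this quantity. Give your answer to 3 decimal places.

7.335

Per component, A: μ=2.5, E[X²]=12.5; B: μ=3.4, E[X²]=12.05; C: μ=7.8, E[X²]=63.4; D: μ=6.3, E[X²]=40.9.
E[X] = 0.24·2.5 + 0.25·3.4 + 0.28·7.8 + 0.23·6.3 = 5.083.
E[X²] = 0.24·12.5 + 0.25·12.05 + 0.28·63.4 + 0.23·40.9 = 33.1715.
Var(X) = E[X²] − (E[X])² = 33.1715 − 25.8369 = 7.33461.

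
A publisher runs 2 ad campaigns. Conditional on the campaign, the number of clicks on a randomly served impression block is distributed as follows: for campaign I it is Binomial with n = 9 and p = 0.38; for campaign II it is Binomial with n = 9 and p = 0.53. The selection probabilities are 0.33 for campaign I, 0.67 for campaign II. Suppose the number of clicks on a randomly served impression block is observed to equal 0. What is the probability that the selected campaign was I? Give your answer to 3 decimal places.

0.856

Likelihoods P(X=0 | ·): I: 0.0135371; II: 0.00111913.
Posterior ∝ prior × likelihood. Numerator for I: 0.33·0.0135371 = 0.00446724.
Normalizing constant: 0.33·0.0135371 + 0.67·0.00111913 = 0.00521706.
P(I | observation) = 0.00446724 / 0.00521706 = 0.856276.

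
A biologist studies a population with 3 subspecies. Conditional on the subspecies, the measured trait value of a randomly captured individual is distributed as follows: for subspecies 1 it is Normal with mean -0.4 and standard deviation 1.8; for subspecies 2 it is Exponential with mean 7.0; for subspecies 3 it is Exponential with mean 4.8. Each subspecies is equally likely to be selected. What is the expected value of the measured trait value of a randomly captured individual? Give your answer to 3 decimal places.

Component means — 1: -0.4; 2: 7; 3: 4.8.
E[X] = 0.333333·-0.4 + 0.333333·7 + 0.333333·4.8 = 3.8.

3.800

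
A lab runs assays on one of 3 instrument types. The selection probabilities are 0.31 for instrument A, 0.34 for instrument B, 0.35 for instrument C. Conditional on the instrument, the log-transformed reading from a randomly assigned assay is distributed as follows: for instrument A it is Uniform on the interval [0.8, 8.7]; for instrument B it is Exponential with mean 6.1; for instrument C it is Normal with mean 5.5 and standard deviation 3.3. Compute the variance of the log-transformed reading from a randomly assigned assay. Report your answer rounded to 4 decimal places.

18.3711

Per component, A: μ=4.75, E[X²]=27.7633; B: μ=6.1, E[X²]=74.42; C: μ=5.5, E[X²]=41.14.
E[X] = 0.31·4.75 + 0.34·6.1 + 0.35·5.5 = 5.4715.
E[X²] = 0.31·27.7633 + 0.34·74.42 + 0.35·41.14 = 48.3084.
Var(X) = E[X²] − (E[X])² = 48.3084 − 29.9373 = 18.3711.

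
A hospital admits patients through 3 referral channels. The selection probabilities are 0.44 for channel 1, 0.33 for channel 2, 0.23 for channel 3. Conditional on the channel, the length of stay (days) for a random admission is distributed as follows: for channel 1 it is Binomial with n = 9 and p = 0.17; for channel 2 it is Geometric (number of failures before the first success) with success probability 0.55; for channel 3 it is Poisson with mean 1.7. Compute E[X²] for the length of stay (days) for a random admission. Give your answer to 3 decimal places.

For each component E[X²] = Var + (mean)², giving 1: 3.6108; 2: 2.15702; 3: 4.59.
Overall E[X²] = 0.44·3.6108 + 0.33·2.15702 + 0.23·4.59 = 3.35627.

3.356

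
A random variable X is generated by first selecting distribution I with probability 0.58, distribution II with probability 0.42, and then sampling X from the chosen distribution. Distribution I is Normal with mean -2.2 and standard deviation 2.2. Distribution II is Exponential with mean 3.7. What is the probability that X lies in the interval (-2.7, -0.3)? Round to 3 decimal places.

Conditional on each component, P(-2.7 < X < -0.3): I: 0.396; II: 0.
By total probability, P(-2.7 < X < -0.3) = 0.58·0.396 + 0.42·0 = 0.22968.

0.230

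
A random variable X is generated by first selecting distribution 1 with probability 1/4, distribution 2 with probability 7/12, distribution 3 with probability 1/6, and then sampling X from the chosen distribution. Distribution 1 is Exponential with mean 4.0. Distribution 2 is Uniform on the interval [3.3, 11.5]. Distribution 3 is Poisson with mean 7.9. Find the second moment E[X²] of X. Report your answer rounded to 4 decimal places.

54.9303

For each component E[X²] = Var + (mean)², giving 1: 32; 2: 60.3633; 3: 70.31.
Overall E[X²] = 0.25·32 + 0.583333·60.3633 + 0.166667·70.31 = 54.9303.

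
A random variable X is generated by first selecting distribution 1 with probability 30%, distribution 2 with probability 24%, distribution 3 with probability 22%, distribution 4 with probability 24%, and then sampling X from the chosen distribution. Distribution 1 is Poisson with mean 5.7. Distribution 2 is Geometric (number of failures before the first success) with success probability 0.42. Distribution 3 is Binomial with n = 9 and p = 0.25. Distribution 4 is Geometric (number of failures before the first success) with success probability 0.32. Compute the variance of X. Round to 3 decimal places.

7.586

Per component, 1: μ=5.7, E[X²]=38.19; 2: μ=1.38095, E[X²]=5.19501; 3: μ=2.25, E[X²]=6.75; 4: μ=2.125, E[X²]=11.1562.
E[X] = 0.3·5.7 + 0.24·1.38095 + 0.22·2.25 + 0.24·2.125 = 3.04643.
E[X²] = 0.3·38.19 + 0.24·5.19501 + 0.22·6.75 + 0.24·11.1562 = 16.8663.
Var(X) = E[X²] − (E[X])² = 16.8663 − 9.28073 = 7.58558.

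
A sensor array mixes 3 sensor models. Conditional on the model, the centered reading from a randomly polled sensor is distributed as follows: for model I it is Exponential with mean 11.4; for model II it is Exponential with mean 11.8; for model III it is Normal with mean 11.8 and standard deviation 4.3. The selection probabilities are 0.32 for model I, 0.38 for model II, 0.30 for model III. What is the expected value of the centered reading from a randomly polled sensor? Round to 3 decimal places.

Component means — I: 11.4; II: 11.8; III: 11.8.
E[X] = 0.32·11.4 + 0.38·11.8 + 0.3·11.8 = 11.672.

11.672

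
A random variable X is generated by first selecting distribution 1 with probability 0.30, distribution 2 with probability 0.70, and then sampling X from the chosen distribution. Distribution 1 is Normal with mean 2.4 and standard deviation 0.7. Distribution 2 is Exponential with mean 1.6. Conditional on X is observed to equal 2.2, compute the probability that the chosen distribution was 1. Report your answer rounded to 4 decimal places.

Likelihoods f(2.2 | ·): 1: 0.547124; 2: 0.158025.
Posterior ∝ prior × likelihood. Numerator for 1: 0.3·0.547124 = 0.164137.
Normalizing constant: 0.3·0.547124 + 0.7·0.158025 = 0.274755.
P(1 | observation) = 0.164137 / 0.274755 = 0.597396.

0.5974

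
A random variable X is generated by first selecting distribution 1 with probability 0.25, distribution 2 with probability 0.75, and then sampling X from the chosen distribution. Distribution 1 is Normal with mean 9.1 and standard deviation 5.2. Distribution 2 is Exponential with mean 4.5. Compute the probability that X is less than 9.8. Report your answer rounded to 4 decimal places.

0.8034

Conditional on each component, P(X < 9.8): 1: 0.553542; 2: 0.886707.
By total probability, P(X < 9.8) = 0.25·0.553542 + 0.75·0.886707 = 0.803416.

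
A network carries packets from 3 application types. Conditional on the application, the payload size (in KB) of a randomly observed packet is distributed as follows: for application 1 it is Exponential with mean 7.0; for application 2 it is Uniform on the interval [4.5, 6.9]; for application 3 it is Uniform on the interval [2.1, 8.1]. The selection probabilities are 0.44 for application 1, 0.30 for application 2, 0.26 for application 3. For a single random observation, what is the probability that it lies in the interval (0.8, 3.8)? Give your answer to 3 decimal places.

0.210

Conditional on each application, P(0.8 < X < 3.8): 1: 0.310917; 2: 0; 3: 0.283333.
By total probability, P(0.8 < X < 3.8) = 0.44·0.310917 + 0.3·0 + 0.26·0.283333 = 0.21047.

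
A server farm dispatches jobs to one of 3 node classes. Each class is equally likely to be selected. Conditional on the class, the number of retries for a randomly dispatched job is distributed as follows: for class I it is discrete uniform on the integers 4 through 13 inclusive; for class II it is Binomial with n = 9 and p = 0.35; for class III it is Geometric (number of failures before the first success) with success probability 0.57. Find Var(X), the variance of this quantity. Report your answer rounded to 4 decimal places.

Per component, I: μ=8.5, E[X²]=80.5; II: μ=3.15, E[X²]=11.97; III: μ=0.754386, E[X²]=1.89258.
E[X] = 0.333333·8.5 + 0.333333·3.15 + 0.333333·0.754386 = 4.1348.
E[X²] = 0.333333·80.5 + 0.333333·11.97 + 0.333333·1.89258 = 31.4542.
Var(X) = E[X²] − (E[X])² = 31.4542 − 17.0965 = 14.3577.

14.3577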